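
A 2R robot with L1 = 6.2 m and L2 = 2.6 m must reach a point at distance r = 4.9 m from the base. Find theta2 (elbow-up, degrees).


cos(theta2) = (r^2 - L1^2 - L2^2) / (2*L1*L2)
cos(theta2) = (24.01 - 38.44 - 6.76) / 32.24
cos(theta2) = -0.657258
theta2 = 131.0911 degrees


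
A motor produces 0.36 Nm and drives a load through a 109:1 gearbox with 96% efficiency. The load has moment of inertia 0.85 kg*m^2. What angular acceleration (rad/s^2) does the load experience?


tau_out = tau_motor * N * eta
= 0.36 * 109 * 0.96 = 37.6704 Nm
alpha = tau_out / I = 37.6704 / 0.85
= 44.3181 rad/s^2


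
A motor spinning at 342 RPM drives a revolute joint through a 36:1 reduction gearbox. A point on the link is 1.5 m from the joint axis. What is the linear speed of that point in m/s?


omega_motor = 342 * 2*pi/60 = 35.8142 rad/s
omega_joint = omega_motor / 36 = 0.9948 rad/s
v = omega_joint * r = 0.9948 * 1.5
= 1.4923 m/s


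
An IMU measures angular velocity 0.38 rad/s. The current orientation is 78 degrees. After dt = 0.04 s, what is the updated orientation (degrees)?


delta_theta = w * dt = 0.38 * 0.04 = 0.0152 rad
= 0.8709 deg
theta_new = 78 + 0.8709 = 78.8709 deg


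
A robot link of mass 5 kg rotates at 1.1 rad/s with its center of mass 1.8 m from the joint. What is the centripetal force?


F = m * omega^2 * r
= 5 * 1.1^2 * 1.8
= 5 * 1.21 * 1.8
= 10.89 N


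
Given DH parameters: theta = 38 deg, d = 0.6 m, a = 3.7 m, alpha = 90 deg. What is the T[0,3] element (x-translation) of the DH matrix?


T[0,3] = a * cos(theta)
= 3.7 * cos(38 deg)
= 3.7 * 0.788
= 2.9156


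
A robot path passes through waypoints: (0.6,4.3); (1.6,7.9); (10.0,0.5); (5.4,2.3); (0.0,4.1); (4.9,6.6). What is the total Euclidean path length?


Segment lengths:
  seg1 = sqrt((1.0)^2 + (3.6)^2) = 3.7363
  seg2 = sqrt((8.4)^2 + (-7.4)^2) = 11.1946
  seg3 = sqrt((-4.6)^2 + (1.8)^2) = 4.9396
  seg4 = sqrt((-5.4)^2 + (1.8)^2) = 5.6921
  seg5 = sqrt((4.9)^2 + (2.5)^2) = 5.5009
Total = 31.0636


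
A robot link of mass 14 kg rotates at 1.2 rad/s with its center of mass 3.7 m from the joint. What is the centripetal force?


F = m * omega^2 * r
= 14 * 1.2^2 * 3.7
= 14 * 1.44 * 3.7
= 74.592 N


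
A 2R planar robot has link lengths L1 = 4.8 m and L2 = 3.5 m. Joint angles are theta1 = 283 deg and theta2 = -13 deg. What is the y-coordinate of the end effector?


Convert angles to radians: theta1 = 4.9393, theta2 = -0.2269
y = L1*sin(theta1) + L2*sin(theta1+theta2)
y = -4.677 + -3.5
y = -8.177


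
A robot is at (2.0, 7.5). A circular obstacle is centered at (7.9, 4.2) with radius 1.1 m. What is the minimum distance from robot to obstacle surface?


center_dist = sqrt((2.0-7.9)^2 + (7.5-4.2)^2)
= sqrt(34.81 + 10.89)
= 6.7602
min_dist = center_dist - radius = 6.7602 - 1.1 = 5.6602 m


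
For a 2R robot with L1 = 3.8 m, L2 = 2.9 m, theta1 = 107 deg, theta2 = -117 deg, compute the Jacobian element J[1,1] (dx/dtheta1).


J[1,1] = -L1*sin(t1) - L2*sin(t1+t2)
= -3.8*sin(107) - 2.9*sin(-10)
= -3.1304


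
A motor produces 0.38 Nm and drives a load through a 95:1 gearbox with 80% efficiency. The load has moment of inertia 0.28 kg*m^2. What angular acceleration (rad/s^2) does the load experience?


tau_out = tau_motor * N * eta
= 0.38 * 95 * 0.8 = 28.88 Nm
alpha = tau_out / I = 28.88 / 0.28
= 103.1429 rad/s^2


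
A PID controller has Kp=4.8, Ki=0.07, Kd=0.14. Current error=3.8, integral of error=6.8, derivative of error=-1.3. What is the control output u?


u = Kp*e + Ki*int(e) + Kd*de/dt
= 4.8*3.8 + 0.07*6.8 + 0.14*(-1.3)
= 18.24 + 0.476 + -0.182
= 18.534


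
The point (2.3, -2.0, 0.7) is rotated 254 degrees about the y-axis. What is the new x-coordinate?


Rotation about y-axis: x' = x*cos(theta) + z*sin(theta)
= 2.3 * -0.2756 + 0.7 * -0.9613
= -1.3068


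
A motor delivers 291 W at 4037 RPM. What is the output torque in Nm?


omega = 4037 * 2*pi/60 = 422.7537 rad/s
tau = P / omega = 291 / 422.7537
= 0.6883 Nm


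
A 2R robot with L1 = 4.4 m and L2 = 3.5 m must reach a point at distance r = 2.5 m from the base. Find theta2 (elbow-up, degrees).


cos(theta2) = (r^2 - L1^2 - L2^2) / (2*L1*L2)
cos(theta2) = (6.25 - 19.36 - 12.25) / 30.8
cos(theta2) = -0.823377
theta2 = 145.4242 degrees


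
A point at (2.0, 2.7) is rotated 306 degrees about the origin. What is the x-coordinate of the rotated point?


x' = x*cos(theta) - y*sin(theta)
cos(306 deg) = 0.5878, sin(306 deg) = -0.809
x' = 2.0 * 0.5878 - 2.7 * -0.809
= 1.1756 - -2.1843
= 3.3599


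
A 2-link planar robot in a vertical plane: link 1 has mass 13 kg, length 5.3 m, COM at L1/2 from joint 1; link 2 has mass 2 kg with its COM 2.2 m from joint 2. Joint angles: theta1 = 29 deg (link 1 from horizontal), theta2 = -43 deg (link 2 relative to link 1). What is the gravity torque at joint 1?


Horizontal distance from joint 1 to link-1 COM:
  x_c1 = (L1/2)*cos(t1) = 2.65 * 0.8746 = 2.3177 m
Horizontal distance from joint 1 to link-2 COM:
  x_c2 = L1*cos(t1) + Lc2*cos(t1+t2)
       = 5.3*0.8746 + 2.2*0.9703 = 6.7701 m
tau1 = m1*g*x_c1 + m2*g*x_c2
     = 13*9.81*2.3177 + 2*9.81*6.7701
     = 295.5817 + 132.83
     = 428.4117 Nm


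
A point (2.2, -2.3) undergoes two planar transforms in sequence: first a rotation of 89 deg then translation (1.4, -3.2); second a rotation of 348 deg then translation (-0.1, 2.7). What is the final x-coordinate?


After transform 1:
x1 = cos(89)*2.2 - sin(89)*-2.3 + 1.4 = 3.738
y1 = sin(89)*2.2 + cos(89)*-2.3 + -3.2 = -1.0405
After transform 2:
x2 = cos(348)*3.738 - sin(348)*-1.0405 + -0.1
= 3.34


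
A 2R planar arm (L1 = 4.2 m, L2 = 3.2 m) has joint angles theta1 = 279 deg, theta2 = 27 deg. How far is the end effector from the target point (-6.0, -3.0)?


End effector via forward kinematics:
x = L1*cos(t1) + L2*cos(t1+t2) = 2.5379
y = L1*sin(t1) + L2*sin(t1+t2) = -6.7371
Distance to target:
d = sqrt((-6.0 - 2.5379)^2 + (-3.0 - -6.7371)^2)
= sqrt(72.8964 + 13.9663)
= 9.32 m


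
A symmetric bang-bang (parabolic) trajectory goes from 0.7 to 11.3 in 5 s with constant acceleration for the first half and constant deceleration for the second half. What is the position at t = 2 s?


Symmetric rest-to-rest: each phase covers (pf-p0)/2 in time T/2. 0.5*a*(T/2)^2 = (pf-p0)/2 => a = 4*(pf-p0)/T^2
a = 4*(11.3-0.7)/5^2 = 1.696
t = 2 is in the acceleration phase (t <= T/2).
p = p0 + 0.5*a*t^2 = 0.7 + 0.5*1.696*2^2
= 4.092


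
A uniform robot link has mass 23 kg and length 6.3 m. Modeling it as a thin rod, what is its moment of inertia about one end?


I = (1/3) * m * L^2
= (1/3) * 23 * 6.3^2
= 0.333333 * 23 * 39.69
= 304.29 kg*m^2


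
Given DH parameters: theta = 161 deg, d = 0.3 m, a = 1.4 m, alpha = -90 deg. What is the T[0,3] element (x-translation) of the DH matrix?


T[0,3] = a * cos(theta)
= 1.4 * cos(161 deg)
= 1.4 * -0.9455
= -1.3237


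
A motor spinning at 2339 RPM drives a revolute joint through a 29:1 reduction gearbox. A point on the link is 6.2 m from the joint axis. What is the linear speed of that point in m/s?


omega_motor = 2339 * 2*pi/60 = 244.9395 rad/s
omega_joint = omega_motor / 29 = 8.4462 rad/s
v = omega_joint * r = 8.4462 * 6.2
= 52.3664 m/s


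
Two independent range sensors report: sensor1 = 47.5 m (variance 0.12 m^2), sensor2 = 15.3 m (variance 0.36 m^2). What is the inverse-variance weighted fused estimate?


w1 = (1/var1) / (1/var1 + 1/var2)
   = 8.3333 / (8.3333 + 2.7778) = 0.75
w2 = 1 - w1 = 0.25
fused = w1*s1 + w2*s2 = 35.625 + 3.825
= 39.45 m


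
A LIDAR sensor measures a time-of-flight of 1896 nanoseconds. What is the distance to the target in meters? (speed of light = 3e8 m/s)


tof = 1896 ns = 1.896e-06 s
dist = c * tof / 2
= 3e8 * 1.896e-06 / 2
= 284.4 m


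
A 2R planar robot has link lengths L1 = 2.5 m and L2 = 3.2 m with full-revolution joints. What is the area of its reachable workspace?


r_max = L1 + L2 = 5.7 m
r_min = |L1 - L2| = 0.7 m
Area = pi*(r_max^2 - r_min^2)
= pi*(32.49 - 0.49)
= pi * 32.0
= 100.531 m^2


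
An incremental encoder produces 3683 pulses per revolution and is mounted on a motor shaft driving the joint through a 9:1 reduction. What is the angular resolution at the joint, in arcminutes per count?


counts per rev = 3683
effective counts at joint = 3683 * 9 = 33147
resolution = 360*60 / 33147
= 0.6516 arcmin/count


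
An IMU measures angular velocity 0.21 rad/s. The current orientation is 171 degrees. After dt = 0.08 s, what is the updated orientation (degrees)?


delta_theta = w * dt = 0.21 * 0.08 = 0.0168 rad
= 0.9626 deg
theta_new = 171 + 0.9626 = 171.9626 deg


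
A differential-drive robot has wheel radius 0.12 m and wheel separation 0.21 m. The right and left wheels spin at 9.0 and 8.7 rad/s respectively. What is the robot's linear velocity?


vR = r*wR = 0.12*9.0 = 1.08 m/s
vL = r*wL = 0.12*8.7 = 1.044 m/s
v = (vR+vL)/2 = 1.062 m/s
omega = (vR-vL)/L = 0.1714 rad/s
linear velocity = 1.062 m/s


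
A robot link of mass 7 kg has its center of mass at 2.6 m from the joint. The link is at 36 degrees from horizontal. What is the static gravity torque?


tau = m*g*L*cos(angle)
= 7 * 9.81 * 2.6 * cos(36 deg)
= 7 * 9.81 * 2.6 * 0.809
= 144.4435 Nm


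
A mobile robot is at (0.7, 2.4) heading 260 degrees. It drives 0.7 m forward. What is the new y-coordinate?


y_new = y0 + d*sin(theta)
= 2.4 + 0.7*sin(260)
= 2.4 + -0.6894
= 1.7106


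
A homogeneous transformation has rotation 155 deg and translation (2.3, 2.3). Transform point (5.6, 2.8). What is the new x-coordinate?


x' = cos(theta)*px - sin(theta)*py + tx
= -0.9063*5.6 - 0.4226*2.8 + 2.3
= -3.9587


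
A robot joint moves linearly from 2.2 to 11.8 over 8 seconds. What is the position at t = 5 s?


s = t/T = 5/8 = 0.625
p(t) = p0 + (pf-p0)*s
= 2.2 + (11.8 - 2.2) * 0.625
= 8.2


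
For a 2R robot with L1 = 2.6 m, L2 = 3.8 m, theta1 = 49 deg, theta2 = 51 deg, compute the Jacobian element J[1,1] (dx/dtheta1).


J[1,1] = -L1*sin(t1) - L2*sin(t1+t2)
= -2.6*sin(49) - 3.8*sin(100)
= -5.7045


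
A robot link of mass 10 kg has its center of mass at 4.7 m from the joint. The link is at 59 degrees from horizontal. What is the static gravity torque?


tau = m*g*L*cos(angle)
= 10 * 9.81 * 4.7 * cos(59 deg)
= 10 * 9.81 * 4.7 * 0.515
= 237.4686 Nm


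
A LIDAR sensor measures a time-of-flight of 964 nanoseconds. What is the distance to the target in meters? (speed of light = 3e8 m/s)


tof = 964 ns = 9.64e-07 s
dist = c * tof / 2
= 3e8 * 9.64e-07 / 2
= 144.6 m


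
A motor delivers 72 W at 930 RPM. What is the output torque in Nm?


omega = 930 * 2*pi/60 = 97.3894 rad/s
tau = P / omega = 72 / 97.3894
= 0.7393 Nm


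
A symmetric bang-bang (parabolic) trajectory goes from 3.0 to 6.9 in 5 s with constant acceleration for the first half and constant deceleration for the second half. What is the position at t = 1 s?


Symmetric rest-to-rest: each phase covers (pf-p0)/2 in time T/2. 0.5*a*(T/2)^2 = (pf-p0)/2 => a = 4*(pf-p0)/T^2
a = 4*(6.9-3.0)/5^2 = 0.624
t = 1 is in the acceleration phase (t <= T/2).
p = p0 + 0.5*a*t^2 = 3.0 + 0.5*0.624*1^2
= 3.312


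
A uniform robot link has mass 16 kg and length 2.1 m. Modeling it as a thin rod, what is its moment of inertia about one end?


I = (1/3) * m * L^2
= (1/3) * 16 * 2.1^2
= 0.333333 * 16 * 4.41
= 23.52 kg*m^2


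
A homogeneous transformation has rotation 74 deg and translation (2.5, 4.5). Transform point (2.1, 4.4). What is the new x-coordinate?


x' = cos(theta)*px - sin(theta)*py + tx
= 0.2756*2.1 - 0.9613*4.4 + 2.5
= -1.1507


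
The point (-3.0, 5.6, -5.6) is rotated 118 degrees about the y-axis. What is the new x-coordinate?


Rotation about y-axis: x' = x*cos(theta) + z*sin(theta)
= -3.0 * -0.4695 + -5.6 * 0.8829
= -3.5361


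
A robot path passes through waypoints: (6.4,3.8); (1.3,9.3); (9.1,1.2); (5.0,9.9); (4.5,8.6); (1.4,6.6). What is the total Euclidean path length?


Segment lengths:
  seg1 = sqrt((-5.1)^2 + (5.5)^2) = 7.5007
  seg2 = sqrt((7.8)^2 + (-8.1)^2) = 11.245
  seg3 = sqrt((-4.1)^2 + (8.7)^2) = 9.6177
  seg4 = sqrt((-0.5)^2 + (-1.3)^2) = 1.3928
  seg5 = sqrt((-3.1)^2 + (-2.0)^2) = 3.6892
Total = 33.4454


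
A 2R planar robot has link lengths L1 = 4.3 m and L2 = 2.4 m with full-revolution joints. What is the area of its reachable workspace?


r_max = L1 + L2 = 6.7 m
r_min = |L1 - L2| = 1.9 m
Area = pi*(r_max^2 - r_min^2)
= pi*(44.89 - 3.61)
= pi * 41.28
= 129.6849 m^2


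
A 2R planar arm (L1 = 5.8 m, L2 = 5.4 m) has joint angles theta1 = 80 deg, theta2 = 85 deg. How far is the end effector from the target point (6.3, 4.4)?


End effector via forward kinematics:
x = L1*cos(t1) + L2*cos(t1+t2) = -4.2088
y = L1*sin(t1) + L2*sin(t1+t2) = 7.1095
Distance to target:
d = sqrt((6.3 - -4.2088)^2 + (4.4 - 7.1095)^2)
= sqrt(110.4357 + 7.3414)
= 10.8525 m


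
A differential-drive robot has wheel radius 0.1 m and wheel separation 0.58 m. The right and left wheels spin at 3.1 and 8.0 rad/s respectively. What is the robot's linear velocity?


vR = r*wR = 0.1*3.1 = 0.31 m/s
vL = r*wL = 0.1*8.0 = 0.8 m/s
v = (vR+vL)/2 = 0.555 m/s
omega = (vR-vL)/L = -0.8448 rad/s
linear velocity = 0.555 m/s


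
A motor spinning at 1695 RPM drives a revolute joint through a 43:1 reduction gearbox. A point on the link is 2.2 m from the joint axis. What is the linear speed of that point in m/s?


omega_motor = 1695 * 2*pi/60 = 177.5 rad/s
omega_joint = omega_motor / 43 = 4.1279 rad/s
v = omega_joint * r = 4.1279 * 2.2
= 9.0814 m/s


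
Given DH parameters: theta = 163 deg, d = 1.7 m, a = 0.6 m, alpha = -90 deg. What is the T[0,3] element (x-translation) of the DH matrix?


T[0,3] = a * cos(theta)
= 0.6 * cos(163 deg)
= 0.6 * -0.9563
= -0.5738


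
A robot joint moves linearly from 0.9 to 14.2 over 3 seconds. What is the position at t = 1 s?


s = t/T = 1/3 = 0.3333
p(t) = p0 + (pf-p0)*s
= 0.9 + (14.2 - 0.9) * 0.3333
= 5.3333


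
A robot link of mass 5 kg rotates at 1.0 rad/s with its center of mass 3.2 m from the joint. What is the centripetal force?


F = m * omega^2 * r
= 5 * 1.0^2 * 3.2
= 5 * 1.0 * 3.2
= 16.0 N


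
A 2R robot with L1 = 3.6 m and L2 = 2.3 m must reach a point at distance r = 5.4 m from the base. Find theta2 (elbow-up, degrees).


cos(theta2) = (r^2 - L1^2 - L2^2) / (2*L1*L2)
cos(theta2) = (29.16 - 12.96 - 5.29) / 16.56
cos(theta2) = 0.658816
theta2 = 48.7903 degrees


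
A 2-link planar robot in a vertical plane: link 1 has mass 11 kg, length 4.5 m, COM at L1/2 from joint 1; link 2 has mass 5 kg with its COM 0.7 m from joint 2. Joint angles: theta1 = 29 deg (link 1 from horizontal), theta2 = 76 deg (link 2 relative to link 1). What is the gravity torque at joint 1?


Horizontal distance from joint 1 to link-1 COM:
  x_c1 = (L1/2)*cos(t1) = 2.25 * 0.8746 = 1.9679 m
Horizontal distance from joint 1 to link-2 COM:
  x_c2 = L1*cos(t1) + Lc2*cos(t1+t2)
       = 4.5*0.8746 + 0.7*-0.2588 = 3.7546 m
tau1 = m1*g*x_c1 + m2*g*x_c2
     = 11*9.81*1.9679 + 5*9.81*3.7546
     = 212.3555 + 184.1639
     = 396.5194 Nm


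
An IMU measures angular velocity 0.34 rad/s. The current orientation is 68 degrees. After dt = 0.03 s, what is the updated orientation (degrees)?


delta_theta = w * dt = 0.34 * 0.03 = 0.0102 rad
= 0.5844 deg
theta_new = 68 + 0.5844 = 68.5844 deg


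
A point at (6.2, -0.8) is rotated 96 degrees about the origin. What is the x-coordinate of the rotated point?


x' = x*cos(theta) - y*sin(theta)
cos(96 deg) = -0.1045, sin(96 deg) = 0.9945
x' = 6.2 * -0.1045 - -0.8 * 0.9945
= -0.6481 - -0.7956
= 0.1475


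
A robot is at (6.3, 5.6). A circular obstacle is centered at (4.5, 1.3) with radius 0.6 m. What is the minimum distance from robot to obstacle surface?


center_dist = sqrt((6.3-4.5)^2 + (5.6-1.3)^2)
= sqrt(3.24 + 18.49)
= 4.6615
min_dist = center_dist - radius = 4.6615 - 0.6 = 4.0615 m


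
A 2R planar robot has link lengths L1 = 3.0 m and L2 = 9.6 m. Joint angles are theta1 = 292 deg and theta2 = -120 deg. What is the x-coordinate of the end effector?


Convert angles to radians: theta1 = 5.0964, theta2 = -2.0944
x = L1*cos(theta1) + L2*cos(theta1+theta2)
x = 1.1238 + -9.5066
x = -8.3828


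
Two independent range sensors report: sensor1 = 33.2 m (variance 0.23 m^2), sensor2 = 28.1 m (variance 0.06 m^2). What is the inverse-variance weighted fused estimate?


w1 = (1/var1) / (1/var1 + 1/var2)
   = 4.3478 / (4.3478 + 16.6667) = 0.2069
w2 = 1 - w1 = 0.7931
fused = w1*s1 + w2*s2 = 6.869 + 22.2862
= 29.1552 m


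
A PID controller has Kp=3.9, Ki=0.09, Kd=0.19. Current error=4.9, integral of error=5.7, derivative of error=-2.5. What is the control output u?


u = Kp*e + Ki*int(e) + Kd*de/dt
= 3.9*4.9 + 0.09*5.7 + 0.19*(-2.5)
= 19.11 + 0.513 + -0.475
= 19.148


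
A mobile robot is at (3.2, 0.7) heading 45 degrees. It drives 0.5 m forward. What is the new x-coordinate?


x_new = x0 + d*cos(theta)
= 3.2 + 0.5*cos(45)
= 3.2 + 0.3536
= 3.5536


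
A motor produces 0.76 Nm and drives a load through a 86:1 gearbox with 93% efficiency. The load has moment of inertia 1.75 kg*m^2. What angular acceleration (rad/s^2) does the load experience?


tau_out = tau_motor * N * eta
= 0.76 * 86 * 0.93 = 60.7848 Nm
alpha = tau_out / I = 60.7848 / 1.75
= 34.7342 rad/s^2


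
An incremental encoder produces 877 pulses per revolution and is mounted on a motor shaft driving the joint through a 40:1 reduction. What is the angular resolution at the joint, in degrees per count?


counts per rev = 877
effective counts at joint = 877 * 40 = 35080
resolution = 360 / 35080
= 0.0103 deg/count


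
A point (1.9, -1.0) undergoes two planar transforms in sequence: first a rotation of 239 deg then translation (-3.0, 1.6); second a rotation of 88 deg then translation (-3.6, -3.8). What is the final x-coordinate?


After transform 1:
x1 = cos(239)*1.9 - sin(239)*-1.0 + -3.0 = -4.8357
y1 = sin(239)*1.9 + cos(239)*-1.0 + 1.6 = 0.4864
After transform 2:
x2 = cos(88)*-4.8357 - sin(88)*0.4864 + -3.6
= -4.2549


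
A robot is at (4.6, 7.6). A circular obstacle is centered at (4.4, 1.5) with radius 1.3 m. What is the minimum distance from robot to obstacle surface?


center_dist = sqrt((4.6-4.4)^2 + (7.6-1.5)^2)
= sqrt(0.04 + 37.21)
= 6.1033
min_dist = center_dist - radius = 6.1033 - 1.3 = 4.8033 m


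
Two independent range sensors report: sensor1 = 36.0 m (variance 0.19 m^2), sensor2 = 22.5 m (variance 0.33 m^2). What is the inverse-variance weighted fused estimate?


w1 = (1/var1) / (1/var1 + 1/var2)
   = 5.2632 / (5.2632 + 3.0303) = 0.6346
w2 = 1 - w1 = 0.3654
fused = w1*s1 + w2*s2 = 22.8462 + 8.2212
= 31.0673 m


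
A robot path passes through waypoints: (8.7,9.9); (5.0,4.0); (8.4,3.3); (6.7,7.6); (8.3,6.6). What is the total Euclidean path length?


Segment lengths:
  seg1 = sqrt((-3.7)^2 + (-5.9)^2) = 6.9642
  seg2 = sqrt((3.4)^2 + (-0.7)^2) = 3.4713
  seg3 = sqrt((-1.7)^2 + (4.3)^2) = 4.6239
  seg4 = sqrt((1.6)^2 + (-1.0)^2) = 1.8868
Total = 16.9462


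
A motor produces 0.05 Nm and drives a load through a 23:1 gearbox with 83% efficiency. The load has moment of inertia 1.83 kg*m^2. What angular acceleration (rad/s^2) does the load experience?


tau_out = tau_motor * N * eta
= 0.05 * 23 * 0.83 = 0.9545 Nm
alpha = tau_out / I = 0.9545 / 1.83
= 0.5216 rad/s^2


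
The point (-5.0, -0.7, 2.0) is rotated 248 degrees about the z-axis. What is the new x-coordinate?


Rotation about z-axis: x' = x*cos(theta) - y*sin(theta)
= -5.0 * -0.3746 - -0.7 * -0.9272
= 1.224


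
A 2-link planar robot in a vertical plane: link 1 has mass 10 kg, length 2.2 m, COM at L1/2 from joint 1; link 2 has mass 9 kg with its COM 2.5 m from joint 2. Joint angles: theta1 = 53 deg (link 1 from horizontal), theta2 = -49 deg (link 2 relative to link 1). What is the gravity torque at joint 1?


Horizontal distance from joint 1 to link-1 COM:
  x_c1 = (L1/2)*cos(t1) = 1.1 * 0.6018 = 0.662 m
Horizontal distance from joint 1 to link-2 COM:
  x_c2 = L1*cos(t1) + Lc2*cos(t1+t2)
       = 2.2*0.6018 + 2.5*0.9976 = 3.8179 m
tau1 = m1*g*x_c1 + m2*g*x_c2
     = 10*9.81*0.662 + 9*9.81*3.8179
     = 64.9419 + 337.0827
     = 402.0245 Nm


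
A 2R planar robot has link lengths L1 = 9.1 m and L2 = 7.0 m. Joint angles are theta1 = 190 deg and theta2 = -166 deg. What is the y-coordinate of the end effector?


Convert angles to radians: theta1 = 3.3161, theta2 = -2.8972
y = L1*sin(theta1) + L2*sin(theta1+theta2)
y = -1.5802 + 2.8472
y = 1.267


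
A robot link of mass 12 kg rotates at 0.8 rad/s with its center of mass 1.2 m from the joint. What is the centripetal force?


F = m * omega^2 * r
= 12 * 0.8^2 * 1.2
= 12 * 0.64 * 1.2
= 9.216 N


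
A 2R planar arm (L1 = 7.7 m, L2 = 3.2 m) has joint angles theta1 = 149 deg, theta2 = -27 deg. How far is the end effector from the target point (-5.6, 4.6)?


End effector via forward kinematics:
x = L1*cos(t1) + L2*cos(t1+t2) = -8.2959
y = L1*sin(t1) + L2*sin(t1+t2) = 6.6795
Distance to target:
d = sqrt((-5.6 - -8.2959)^2 + (4.6 - 6.6795)^2)
= sqrt(7.268 + 4.3245)
= 3.4048 m


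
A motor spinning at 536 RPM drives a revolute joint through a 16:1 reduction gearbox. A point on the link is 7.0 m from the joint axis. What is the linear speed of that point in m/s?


omega_motor = 536 * 2*pi/60 = 56.1298 rad/s
omega_joint = omega_motor / 16 = 3.5081 rad/s
v = omega_joint * r = 3.5081 * 7.0
= 24.5568 m/s


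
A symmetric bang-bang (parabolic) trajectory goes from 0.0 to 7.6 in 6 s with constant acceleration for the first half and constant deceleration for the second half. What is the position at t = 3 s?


Symmetric rest-to-rest: each phase covers (pf-p0)/2 in time T/2. 0.5*a*(T/2)^2 = (pf-p0)/2 => a = 4*(pf-p0)/T^2
a = 4*(7.6-0.0)/6^2 = 0.8444
t = 3 is in the acceleration phase (t <= T/2).
p = p0 + 0.5*a*t^2 = 0.0 + 0.5*0.8444*3^2
= 3.8


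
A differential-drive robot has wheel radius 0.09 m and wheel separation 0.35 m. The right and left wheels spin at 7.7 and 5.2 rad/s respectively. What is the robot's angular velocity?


vR = r*wR = 0.09*7.7 = 0.693 m/s
vL = r*wL = 0.09*5.2 = 0.468 m/s
v = (vR+vL)/2 = 0.5805 m/s
omega = (vR-vL)/L = 0.6429 rad/s
angular velocity = 0.6429 rad/s


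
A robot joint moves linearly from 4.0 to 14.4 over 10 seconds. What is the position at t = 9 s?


s = t/T = 9/10 = 0.9
p(t) = p0 + (pf-p0)*s
= 4.0 + (14.4 - 4.0) * 0.9
= 13.36


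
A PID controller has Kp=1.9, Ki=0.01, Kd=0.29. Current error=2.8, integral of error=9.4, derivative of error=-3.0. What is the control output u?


u = Kp*e + Ki*int(e) + Kd*de/dt
= 1.9*2.8 + 0.01*9.4 + 0.29*(-3.0)
= 5.32 + 0.094 + -0.87
= 4.544


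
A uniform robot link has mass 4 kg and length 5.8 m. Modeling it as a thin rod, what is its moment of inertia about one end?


I = (1/3) * m * L^2
= (1/3) * 4 * 5.8^2
= 0.333333 * 4 * 33.64
= 44.8533 kg*m^2


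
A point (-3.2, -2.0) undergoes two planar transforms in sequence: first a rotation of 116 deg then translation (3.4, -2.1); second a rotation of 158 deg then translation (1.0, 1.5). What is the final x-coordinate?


After transform 1:
x1 = cos(116)*-3.2 - sin(116)*-2.0 + 3.4 = 6.6004
y1 = sin(116)*-3.2 + cos(116)*-2.0 + -2.1 = -4.0994
After transform 2:
x2 = cos(158)*6.6004 - sin(158)*-4.0994 + 1.0
= -3.5841


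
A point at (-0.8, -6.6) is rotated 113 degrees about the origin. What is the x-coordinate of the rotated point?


x' = x*cos(theta) - y*sin(theta)
cos(113 deg) = -0.3907, sin(113 deg) = 0.9205
x' = -0.8 * -0.3907 - -6.6 * 0.9205
= 0.3126 - -6.0753
= 6.3879


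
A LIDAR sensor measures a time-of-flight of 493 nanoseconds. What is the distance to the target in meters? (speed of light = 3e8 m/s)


tof = 493 ns = 4.93e-07 s
dist = c * tof / 2
= 3e8 * 4.93e-07 / 2
= 73.95 m


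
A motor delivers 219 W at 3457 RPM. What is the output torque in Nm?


omega = 3457 * 2*pi/60 = 362.0162 rad/s
tau = P / omega = 219 / 362.0162
= 0.6049 Nm


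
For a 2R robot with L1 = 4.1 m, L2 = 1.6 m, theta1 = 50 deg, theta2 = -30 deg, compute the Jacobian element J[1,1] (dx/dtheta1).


J[1,1] = -L1*sin(t1) - L2*sin(t1+t2)
= -4.1*sin(50) - 1.6*sin(20)
= -3.688


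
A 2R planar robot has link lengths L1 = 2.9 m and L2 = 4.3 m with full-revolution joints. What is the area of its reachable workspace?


r_max = L1 + L2 = 7.2 m
r_min = |L1 - L2| = 1.4 m
Area = pi*(r_max^2 - r_min^2)
= pi*(51.84 - 1.96)
= pi * 49.88
= 156.7026 m^2


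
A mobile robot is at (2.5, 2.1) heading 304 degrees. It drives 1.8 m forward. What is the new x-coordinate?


x_new = x0 + d*cos(theta)
= 2.5 + 1.8*cos(304)
= 2.5 + 1.0065
= 3.5065


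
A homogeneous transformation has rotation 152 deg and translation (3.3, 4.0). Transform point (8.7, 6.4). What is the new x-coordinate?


x' = cos(theta)*px - sin(theta)*py + tx
= -0.8829*8.7 - 0.4695*6.4 + 3.3
= -7.3863


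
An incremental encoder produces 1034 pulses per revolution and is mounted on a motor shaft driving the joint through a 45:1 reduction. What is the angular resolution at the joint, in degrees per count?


counts per rev = 1034
effective counts at joint = 1034 * 45 = 46530
resolution = 360 / 46530
= 0.0077 deg/count


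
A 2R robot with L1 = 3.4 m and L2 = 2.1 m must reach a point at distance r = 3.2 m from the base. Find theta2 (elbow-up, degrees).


cos(theta2) = (r^2 - L1^2 - L2^2) / (2*L1*L2)
cos(theta2) = (10.24 - 11.56 - 4.41) / 14.28
cos(theta2) = -0.401261
theta2 = 113.657 degrees


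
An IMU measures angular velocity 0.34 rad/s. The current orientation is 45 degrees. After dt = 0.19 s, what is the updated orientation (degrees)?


delta_theta = w * dt = 0.34 * 0.19 = 0.0646 rad
= 3.7013 deg
theta_new = 45 + 3.7013 = 48.7013 deg


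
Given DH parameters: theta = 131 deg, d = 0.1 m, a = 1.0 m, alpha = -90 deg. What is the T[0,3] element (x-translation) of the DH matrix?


T[0,3] = a * cos(theta)
= 1.0 * cos(131 deg)
= 1.0 * -0.6561
= -0.6561


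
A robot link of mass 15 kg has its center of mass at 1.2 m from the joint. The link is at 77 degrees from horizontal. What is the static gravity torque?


tau = m*g*L*cos(angle)
= 15 * 9.81 * 1.2 * cos(77 deg)
= 15 * 9.81 * 1.2 * 0.225
= 39.7219 Nm


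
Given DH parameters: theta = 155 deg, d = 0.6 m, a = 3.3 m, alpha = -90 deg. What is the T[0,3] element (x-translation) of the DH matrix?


T[0,3] = a * cos(theta)
= 3.3 * cos(155 deg)
= 3.3 * -0.9063
= -2.9908


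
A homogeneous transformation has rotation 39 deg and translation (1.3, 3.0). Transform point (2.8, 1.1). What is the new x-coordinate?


x' = cos(theta)*px - sin(theta)*py + tx
= 0.7771*2.8 - 0.6293*1.1 + 1.3
= 2.7838


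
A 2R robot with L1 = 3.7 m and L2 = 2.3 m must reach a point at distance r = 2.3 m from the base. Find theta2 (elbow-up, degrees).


cos(theta2) = (r^2 - L1^2 - L2^2) / (2*L1*L2)
cos(theta2) = (5.29 - 13.69 - 5.29) / 17.02
cos(theta2) = -0.804348
theta2 = 143.5473 degrees


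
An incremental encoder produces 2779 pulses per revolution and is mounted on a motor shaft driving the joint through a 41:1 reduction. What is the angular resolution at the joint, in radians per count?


counts per rev = 2779
effective counts at joint = 2779 * 41 = 113939
resolution = 2*pi / 113939
= 5.5145e-05 rad/count


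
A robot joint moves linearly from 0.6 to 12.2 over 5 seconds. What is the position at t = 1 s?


s = t/T = 1/5 = 0.2
p(t) = p0 + (pf-p0)*s
= 0.6 + (12.2 - 0.6) * 0.2
= 2.92


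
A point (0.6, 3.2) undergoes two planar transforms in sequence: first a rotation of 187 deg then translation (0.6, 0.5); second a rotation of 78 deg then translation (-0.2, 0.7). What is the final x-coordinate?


After transform 1:
x1 = cos(187)*0.6 - sin(187)*3.2 + 0.6 = 0.3945
y1 = sin(187)*0.6 + cos(187)*3.2 + 0.5 = -2.7493
After transform 2:
x2 = cos(78)*0.3945 - sin(78)*-2.7493 + -0.2
= 2.5712


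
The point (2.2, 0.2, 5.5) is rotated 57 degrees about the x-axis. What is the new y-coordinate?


Rotation about x-axis: y' = y*cos(theta) - z*sin(theta)
= 0.2 * 0.5446 - 5.5 * 0.8387
= -4.5038


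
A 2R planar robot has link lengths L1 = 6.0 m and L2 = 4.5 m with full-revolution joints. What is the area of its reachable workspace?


r_max = L1 + L2 = 10.5 m
r_min = |L1 - L2| = 1.5 m
Area = pi*(r_max^2 - r_min^2)
= pi*(110.25 - 2.25)
= pi * 108.0
= 339.292 m^2


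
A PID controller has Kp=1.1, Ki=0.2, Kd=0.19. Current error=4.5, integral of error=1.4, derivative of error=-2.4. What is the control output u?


u = Kp*e + Ki*int(e) + Kd*de/dt
= 1.1*4.5 + 0.2*1.4 + 0.19*(-2.4)
= 4.95 + 0.28 + -0.456
= 4.774


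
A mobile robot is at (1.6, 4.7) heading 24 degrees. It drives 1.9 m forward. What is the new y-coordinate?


y_new = y0 + d*sin(theta)
= 4.7 + 1.9*sin(24)
= 4.7 + 0.7728
= 5.4728


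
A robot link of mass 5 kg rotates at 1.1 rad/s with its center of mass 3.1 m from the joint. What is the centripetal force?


F = m * omega^2 * r
= 5 * 1.1^2 * 3.1
= 5 * 1.21 * 3.1
= 18.755 N


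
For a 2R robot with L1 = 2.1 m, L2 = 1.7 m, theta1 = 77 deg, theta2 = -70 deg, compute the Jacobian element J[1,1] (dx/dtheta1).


J[1,1] = -L1*sin(t1) - L2*sin(t1+t2)
= -2.1*sin(77) - 1.7*sin(7)
= -2.2534


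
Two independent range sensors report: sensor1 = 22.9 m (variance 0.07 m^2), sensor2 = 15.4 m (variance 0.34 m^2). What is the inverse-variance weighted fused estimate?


w1 = (1/var1) / (1/var1 + 1/var2)
   = 14.2857 / (14.2857 + 2.9412) = 0.8293
w2 = 1 - w1 = 0.1707
fused = w1*s1 + w2*s2 = 18.9902 + 2.6293
= 21.6195 m


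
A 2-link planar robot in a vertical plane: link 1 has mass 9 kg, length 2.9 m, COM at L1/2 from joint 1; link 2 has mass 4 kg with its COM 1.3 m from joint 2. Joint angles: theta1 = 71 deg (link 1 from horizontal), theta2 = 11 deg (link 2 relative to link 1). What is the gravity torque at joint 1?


Horizontal distance from joint 1 to link-1 COM:
  x_c1 = (L1/2)*cos(t1) = 1.45 * 0.3256 = 0.4721 m
Horizontal distance from joint 1 to link-2 COM:
  x_c2 = L1*cos(t1) + Lc2*cos(t1+t2)
       = 2.9*0.3256 + 1.3*0.1392 = 1.1251 m
tau1 = m1*g*x_c1 + m2*g*x_c2
     = 9*9.81*0.4721 + 4*9.81*1.1251
     = 41.6794 + 44.1479
     = 85.8272 Nm


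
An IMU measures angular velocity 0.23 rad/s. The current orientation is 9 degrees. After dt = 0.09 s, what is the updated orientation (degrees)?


delta_theta = w * dt = 0.23 * 0.09 = 0.0207 rad
= 1.186 deg
theta_new = 9 + 1.186 = 10.186 deg


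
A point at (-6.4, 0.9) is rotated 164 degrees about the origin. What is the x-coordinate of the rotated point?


x' = x*cos(theta) - y*sin(theta)
cos(164 deg) = -0.9613, sin(164 deg) = 0.2756
x' = -6.4 * -0.9613 - 0.9 * 0.2756
= 6.1521 - 0.2481
= 5.904


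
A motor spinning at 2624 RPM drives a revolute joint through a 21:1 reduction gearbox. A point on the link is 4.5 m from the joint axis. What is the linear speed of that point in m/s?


omega_motor = 2624 * 2*pi/60 = 274.7846 rad/s
omega_joint = omega_motor / 21 = 13.085 rad/s
v = omega_joint * r = 13.085 * 4.5
= 58.8824 m/s


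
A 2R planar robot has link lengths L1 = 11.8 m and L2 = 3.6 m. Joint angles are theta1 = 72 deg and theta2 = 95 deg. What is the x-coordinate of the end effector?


Convert angles to radians: theta1 = 1.2566, theta2 = 1.6581
x = L1*cos(theta1) + L2*cos(theta1+theta2)
x = 3.6464 + -3.5077
x = 0.1387


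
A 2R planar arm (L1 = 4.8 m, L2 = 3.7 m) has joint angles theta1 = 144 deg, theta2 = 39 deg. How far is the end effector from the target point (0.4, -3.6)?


End effector via forward kinematics:
x = L1*cos(t1) + L2*cos(t1+t2) = -7.5782
y = L1*sin(t1) + L2*sin(t1+t2) = 2.6277
Distance to target:
d = sqrt((0.4 - -7.5782)^2 + (-3.6 - 2.6277)^2)
= sqrt(63.6518 + 38.7846)
= 10.1211 m


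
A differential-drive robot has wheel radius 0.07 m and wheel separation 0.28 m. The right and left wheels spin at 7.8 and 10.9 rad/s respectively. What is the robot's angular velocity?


vR = r*wR = 0.07*7.8 = 0.546 m/s
vL = r*wL = 0.07*10.9 = 0.763 m/s
v = (vR+vL)/2 = 0.6545 m/s
omega = (vR-vL)/L = -0.775 rad/s
angular velocity = -0.775 rad/s


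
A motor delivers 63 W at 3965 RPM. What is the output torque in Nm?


omega = 3965 * 2*pi/60 = 415.2138 rad/s
tau = P / omega = 63 / 415.2138
= 0.1517 Nm


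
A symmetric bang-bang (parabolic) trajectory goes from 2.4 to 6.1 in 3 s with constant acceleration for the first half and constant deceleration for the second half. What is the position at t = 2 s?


Symmetric rest-to-rest: each phase covers (pf-p0)/2 in time T/2. 0.5*a*(T/2)^2 = (pf-p0)/2 => a = 4*(pf-p0)/T^2
a = 4*(6.1-2.4)/3^2 = 1.6444
t = 2 is in the deceleration phase (t > T/2).
p = pf - 0.5*a*(T-t)^2 = 6.1 - 0.5*1.6444*1^2
= 5.2778


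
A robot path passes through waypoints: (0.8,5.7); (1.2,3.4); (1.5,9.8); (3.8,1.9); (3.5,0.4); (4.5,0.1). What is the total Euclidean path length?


Segment lengths:
  seg1 = sqrt((0.4)^2 + (-2.3)^2) = 2.3345
  seg2 = sqrt((0.3)^2 + (6.4)^2) = 6.407
  seg3 = sqrt((2.3)^2 + (-7.9)^2) = 8.228
  seg4 = sqrt((-0.3)^2 + (-1.5)^2) = 1.5297
  seg5 = sqrt((1.0)^2 + (-0.3)^2) = 1.044
Total = 19.5433


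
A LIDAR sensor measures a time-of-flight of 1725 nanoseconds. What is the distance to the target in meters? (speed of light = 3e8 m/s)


tof = 1725 ns = 1.725e-06 s
dist = c * tof / 2
= 3e8 * 1.725e-06 / 2
= 258.75 m


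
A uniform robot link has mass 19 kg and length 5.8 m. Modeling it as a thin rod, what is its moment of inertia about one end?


I = (1/3) * m * L^2
= (1/3) * 19 * 5.8^2
= 0.333333 * 19 * 33.64
= 213.0533 kg*m^2


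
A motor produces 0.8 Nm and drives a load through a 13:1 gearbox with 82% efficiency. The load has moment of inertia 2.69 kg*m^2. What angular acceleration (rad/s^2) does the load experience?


tau_out = tau_motor * N * eta
= 0.8 * 13 * 0.82 = 8.528 Nm
alpha = tau_out / I = 8.528 / 2.69
= 3.1703 rad/s^2


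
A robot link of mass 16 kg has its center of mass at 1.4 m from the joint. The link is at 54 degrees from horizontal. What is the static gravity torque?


tau = m*g*L*cos(angle)
= 16 * 9.81 * 1.4 * cos(54 deg)
= 16 * 9.81 * 1.4 * 0.5878
= 129.1623 Nm


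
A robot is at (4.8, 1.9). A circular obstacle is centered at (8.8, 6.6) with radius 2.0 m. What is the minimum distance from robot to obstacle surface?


center_dist = sqrt((4.8-8.8)^2 + (1.9-6.6)^2)
= sqrt(16.0 + 22.09)
= 6.1717
min_dist = center_dist - radius = 6.1717 - 2.0 = 4.1717 m


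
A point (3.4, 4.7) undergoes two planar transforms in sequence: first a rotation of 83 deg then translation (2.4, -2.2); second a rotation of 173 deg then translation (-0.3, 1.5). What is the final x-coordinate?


After transform 1:
x1 = cos(83)*3.4 - sin(83)*4.7 + 2.4 = -1.8506
y1 = sin(83)*3.4 + cos(83)*4.7 + -2.2 = 1.7474
After transform 2:
x2 = cos(173)*-1.8506 - sin(173)*1.7474 + -0.3
= 1.3239


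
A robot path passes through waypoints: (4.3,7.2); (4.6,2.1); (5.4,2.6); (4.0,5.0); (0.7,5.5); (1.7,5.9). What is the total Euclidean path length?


Segment lengths:
  seg1 = sqrt((0.3)^2 + (-5.1)^2) = 5.1088
  seg2 = sqrt((0.8)^2 + (0.5)^2) = 0.9434
  seg3 = sqrt((-1.4)^2 + (2.4)^2) = 2.7785
  seg4 = sqrt((-3.3)^2 + (0.5)^2) = 3.3377
  seg5 = sqrt((1.0)^2 + (0.4)^2) = 1.077
Total = 13.2454


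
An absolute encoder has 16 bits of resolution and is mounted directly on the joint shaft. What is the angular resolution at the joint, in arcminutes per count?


counts = 2^16 = 65536
resolution = 360*60 / 65536
= 0.3296 arcmin/count


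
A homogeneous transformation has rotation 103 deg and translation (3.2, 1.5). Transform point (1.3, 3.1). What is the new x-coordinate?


x' = cos(theta)*px - sin(theta)*py + tx
= -0.225*1.3 - 0.9744*3.1 + 3.2
= -0.113


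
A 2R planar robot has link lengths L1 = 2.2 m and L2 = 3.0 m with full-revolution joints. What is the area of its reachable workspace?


r_max = L1 + L2 = 5.2 m
r_min = |L1 - L2| = 0.8 m
Area = pi*(r_max^2 - r_min^2)
= pi*(27.04 - 0.64)
= pi * 26.4
= 82.938 m^2


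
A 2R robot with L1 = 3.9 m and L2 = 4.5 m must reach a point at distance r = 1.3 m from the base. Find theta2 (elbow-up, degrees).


cos(theta2) = (r^2 - L1^2 - L2^2) / (2*L1*L2)
cos(theta2) = (1.69 - 15.21 - 20.25) / 35.1
cos(theta2) = -0.962108
theta2 = 164.1769 degrees


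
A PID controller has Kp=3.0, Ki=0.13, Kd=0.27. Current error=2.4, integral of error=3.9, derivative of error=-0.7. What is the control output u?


u = Kp*e + Ki*int(e) + Kd*de/dt
= 3.0*2.4 + 0.13*3.9 + 0.27*(-0.7)
= 7.2 + 0.507 + -0.189
= 7.518


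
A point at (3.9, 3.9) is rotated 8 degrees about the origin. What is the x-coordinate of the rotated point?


x' = x*cos(theta) - y*sin(theta)
cos(8 deg) = 0.9903, sin(8 deg) = 0.1392
x' = 3.9 * 0.9903 - 3.9 * 0.1392
= 3.862 - 0.5428
= 3.3193


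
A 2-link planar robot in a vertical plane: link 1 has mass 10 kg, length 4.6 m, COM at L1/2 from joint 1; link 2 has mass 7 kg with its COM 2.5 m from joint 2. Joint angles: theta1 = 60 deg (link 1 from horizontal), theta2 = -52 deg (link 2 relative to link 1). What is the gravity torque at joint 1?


Horizontal distance from joint 1 to link-1 COM:
  x_c1 = (L1/2)*cos(t1) = 2.3 * 0.5 = 1.15 m
Horizontal distance from joint 1 to link-2 COM:
  x_c2 = L1*cos(t1) + Lc2*cos(t1+t2)
       = 4.6*0.5 + 2.5*0.9903 = 4.7757 m
tau1 = m1*g*x_c1 + m2*g*x_c2
     = 10*9.81*1.15 + 7*9.81*4.7757
     = 112.815 + 327.9453
     = 440.7603 Nm


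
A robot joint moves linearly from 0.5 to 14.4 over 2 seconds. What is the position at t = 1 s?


s = t/T = 1/2 = 0.5
p(t) = p0 + (pf-p0)*s
= 0.5 + (14.4 - 0.5) * 0.5
= 7.45


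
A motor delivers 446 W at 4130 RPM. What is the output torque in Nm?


omega = 4130 * 2*pi/60 = 432.4926 rad/s
tau = P / omega = 446 / 432.4926
= 1.0312 Nm


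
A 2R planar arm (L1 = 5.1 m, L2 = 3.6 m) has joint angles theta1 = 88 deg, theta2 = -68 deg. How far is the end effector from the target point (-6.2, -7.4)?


End effector via forward kinematics:
x = L1*cos(t1) + L2*cos(t1+t2) = 3.5609
y = L1*sin(t1) + L2*sin(t1+t2) = 6.3282
Distance to target:
d = sqrt((-6.2 - 3.5609)^2 + (-7.4 - 6.3282)^2)
= sqrt(95.2748 + 188.4625)
= 16.8445 m


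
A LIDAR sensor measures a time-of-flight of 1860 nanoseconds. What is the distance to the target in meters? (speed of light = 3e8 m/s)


tof = 1860 ns = 1.86e-06 s
dist = c * tof / 2
= 3e8 * 1.86e-06 / 2
= 279.0 m


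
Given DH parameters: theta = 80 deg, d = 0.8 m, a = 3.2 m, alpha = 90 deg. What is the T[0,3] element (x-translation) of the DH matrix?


T[0,3] = a * cos(theta)
= 3.2 * cos(80 deg)
= 3.2 * 0.1736
= 0.5557


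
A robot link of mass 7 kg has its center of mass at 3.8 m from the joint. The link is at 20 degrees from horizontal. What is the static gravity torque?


tau = m*g*L*cos(angle)
= 7 * 9.81 * 3.8 * cos(20 deg)
= 7 * 9.81 * 3.8 * 0.9397
= 245.209 Nm


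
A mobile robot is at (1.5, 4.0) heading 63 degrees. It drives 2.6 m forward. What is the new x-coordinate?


x_new = x0 + d*cos(theta)
= 1.5 + 2.6*cos(63)
= 1.5 + 1.1804
= 2.6804


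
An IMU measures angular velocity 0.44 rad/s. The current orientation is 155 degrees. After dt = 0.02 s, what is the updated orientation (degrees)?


delta_theta = w * dt = 0.44 * 0.02 = 0.0088 rad
= 0.5042 deg
theta_new = 155 + 0.5042 = 155.5042 deg


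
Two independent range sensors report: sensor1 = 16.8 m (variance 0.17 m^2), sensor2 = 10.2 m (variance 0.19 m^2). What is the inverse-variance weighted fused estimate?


w1 = (1/var1) / (1/var1 + 1/var2)
   = 5.8824 / (5.8824 + 5.2632) = 0.5278
w2 = 1 - w1 = 0.4722
fused = w1*s1 + w2*s2 = 8.8667 + 4.8167
= 13.6833 m


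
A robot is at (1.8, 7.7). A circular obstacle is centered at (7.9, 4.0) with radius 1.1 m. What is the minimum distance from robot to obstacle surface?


center_dist = sqrt((1.8-7.9)^2 + (7.7-4.0)^2)
= sqrt(37.21 + 13.69)
= 7.1344
min_dist = center_dist - radius = 7.1344 - 1.1 = 6.0344 m
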